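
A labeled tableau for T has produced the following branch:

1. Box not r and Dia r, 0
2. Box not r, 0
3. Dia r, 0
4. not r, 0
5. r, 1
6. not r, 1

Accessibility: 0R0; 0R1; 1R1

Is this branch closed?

Both r and not r appear at 1.

Closed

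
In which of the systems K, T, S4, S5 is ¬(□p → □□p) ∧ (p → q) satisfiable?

S4-tableau for the formula:
1. ¬(□p → □□p) ∧ (p → q), 0
2. ¬(□p → □□p), 0
3. p → q, 0
4. □p, 0
5. ¬□□p, 0
6. p, 0
7. q, 0
8. ¬□p, 1
9. p, 1
10. ¬p, 2
11. p, 2
Accessibility: 0R0, 0R1, 0R2, 1R1, 1R2, 2R2
Branch closes: p and ¬p both at 2.
Every branch closes (one shown): unsatisfiable in S4, hence also in S5 (every S5-frame is an S4-frame).
T-tableau for the formula:
1. ¬(□p → □□p) ∧ (p → q), 0
2. ¬(□p → □□p), 0
3. p → q, 0
4. □p, 0
5. ¬□□p, 0
6. p, 0
7. q, 0
8. ¬□p, 1
9. p, 1
10. ¬p, 2
Accessibility: 0R0, 0R1, 1R1, 1R2, 2R2
Complete open branch: satisfiable in T, hence also in K (this T-model is also a K-model).

K, T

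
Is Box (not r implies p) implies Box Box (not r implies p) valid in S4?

Valid in S4

Tableau for the negation not (Box (not r implies p) implies Box Box (not r implies p)):
1. not (Box (not r implies p) implies Box Box (not r implies p)), 0
2. Box (not r implies p), 0   [neg-implies-rule on 1]
3. not Box Box (not r implies p), 0   [neg-implies-rule on 1]
4. not r implies p, 0   [Box-rule on 2 via 0R0]
5. p, 0   [implies-rule on 4 (branches; this branch)]
6. not Box (not r implies p), 1   [neg-Box-rule on 3: fresh world 1, 0R1]
7. not r implies p, 1   [Box-rule on 2 via 0R1]
8. p, 1   [implies-rule on 7 (branches; this branch)]
9. not (not r implies p), 2   [neg-Box-rule on 6: fresh world 2, 1R2]
10. not r, 2   [neg-implies-rule on 9]
11. not p, 2   [neg-implies-rule on 9]
12. not r implies p, 2   [Box-rule on 2 via 0R2]
13. p, 2   [implies-rule on 12 (branches; this branch)]
Accessibility: 0R0, 0R1, 0R2, 1R1, 1R2, 2R2
Branch closes: p and not p both at 2.
Every branch of the negation's tableau closes; the branch above is one of them.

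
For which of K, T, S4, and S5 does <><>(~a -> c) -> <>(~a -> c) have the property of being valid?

S4-tableau for the negation ~(<><>(~a -> c) -> <>(~a -> c)):
1. ~(<><>(~a -> c) -> <>(~a -> c)), u
2. <><>(~a -> c), u   [~->-rule on 1]
3. ~<>(~a -> c), u   [~->-rule on 1]
4. ~(~a -> c), u   [~<>-rule on 3 via uRu]
5. ~a, u   [~->-rule on 4]
6. ~c, u   [~->-rule on 4]
7. <>(~a -> c), v   [<>-rule on 2: fresh world v, uRv]
8. ~(~a -> c), v   [~<>-rule on 3 via uRv]
9. ~a, v   [~->-rule on 8]
10. ~c, v   [~->-rule on 8]
11. ~a -> c, w   [<>-rule on 7: fresh world w, vRw]
12. ~(~a -> c), w   [~<>-rule on 3 via uRw]
13. ~a, w   [~->-rule on 12]
14. ~c, w   [~->-rule on 12]
15. c, w   [->-rule on 11 (branches; this branch)]
Accessibility: uRu, uRv, uRw, vRv, vRw, wRw
Branch closes: c and ~c both at w.
Every branch closes (one shown): valid in S4, hence also in S5 (every theorem of S4 is a theorem of S5).
T-tableau for the negation ~(<><>(~a -> c) -> <>(~a -> c)):
1. ~(<><>(~a -> c) -> <>(~a -> c)), u
2. <><>(~a -> c), u   [~->-rule on 1]
3. ~<>(~a -> c), u   [~->-rule on 1]
4. ~(~a -> c), u   [~<>-rule on 3 via uRu]
5. ~a, u   [~->-rule on 4]
6. ~c, u   [~->-rule on 4]
7. <>(~a -> c), v   [<>-rule on 2: fresh world v, uRv]
8. ~(~a -> c), v   [~<>-rule on 3 via uRv]
9. ~a, v   [~->-rule on 8]
10. ~c, v   [~->-rule on 8]
11. ~a -> c, w   [<>-rule on 7: fresh world w, vRw]
12. c, w   [->-rule on 11 (branches; this branch)]
Accessibility: uRu, uRv, vRv, vRw, wRw
Complete open branch: countermodel on a T-frame, so not valid in T, nor in K (the same frame is also a K-frame).

S4, S5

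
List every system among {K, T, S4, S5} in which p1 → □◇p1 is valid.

S5-tableau for the negation ¬(p1 → □◇p1):
1. ¬(p1 → □◇p1), w0
2. p1, w0   [¬→-rule on 1]
3. ¬□◇p1, w0   [¬→-rule on 1]
4. ¬◇p1, w1   [¬□-rule on 3: fresh world w1, w0Rw1]
5. ¬p1, w0   [¬◇-rule on 4 via w1Rw0]
Accessibility: w0Rw0, w0Rw1, w1Rw0, w1Rw1
Branch closes: p1 and ¬p1 both at w0.
Every branch closes (one shown): valid in S5.
S4-tableau for the negation ¬(p1 → □◇p1):
1. ¬(p1 → □◇p1), w0
2. p1, w0   [¬→-rule on 1]
3. ¬□◇p1, w0   [¬→-rule on 1]
4. ¬◇p1, w1   [¬□-rule on 3: fresh world w1, w0Rw1]
5. ¬p1, w1   [¬◇-rule on 4 via w1Rw1]
Accessibility: w0Rw0, w0Rw1, w1Rw1
Complete open branch: countermodel on an S4-frame, so not valid in S4, nor in K, T (the same frame is also a K-frame and a T-frame).

S5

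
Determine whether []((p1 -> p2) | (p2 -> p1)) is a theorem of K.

Valid

Tableau for the negation ~[]((p1 -> p2) | (p2 -> p1)):
1. ~[]((p1 -> p2) | (p2 -> p1)), 0
2. ~((p1 -> p2) | (p2 -> p1)), 1
3. ~(p1 -> p2), 1
4. ~(p2 -> p1), 1
5. p1, 1
6. ~p2, 1
7. p2, 1
8. ~p1, 1
Accessibility: 0R1
Branch closes: p2 and ~p2 both at 1.
Every branch of the negation's tableau closes; the branch above is one of them.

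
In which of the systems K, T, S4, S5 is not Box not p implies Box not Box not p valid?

S5

S4-tableau for the negation not (not Box not p implies Box not Box not p):
1. not (not Box not p implies Box not Box not p), u
2. not Box not p, u   [neg-implies-rule on 1]
3. not Box not Box not p, u   [neg-implies-rule on 1]
4. p, v   [neg-Box-rule on 2: fresh world v, uRv]
5. Box not p, w   [neg-Box-rule on 3: fresh world w, uRw]
6. not p, w   [Box-rule on 5 via wRw]
Accessibility: uRu, uRv, uRw, vRv, wRw
Complete open branch: countermodel on an S4-frame, so not valid in S4, nor in K, T (the same frame is also a K-frame and a T-frame).
S5-tableau for the negation not (not Box not p implies Box not Box not p):
1. not (not Box not p implies Box not Box not p), u
2. not Box not p, u   [neg-implies-rule on 1]
3. not Box not Box not p, u   [neg-implies-rule on 1]
4. p, v   [neg-Box-rule on 2: fresh world v, uRv]
5. Box not p, w   [neg-Box-rule on 3: fresh world w, uRw]
6. not p, u   [Box-rule on 5 via wRu]
7. not p, v   [Box-rule on 5 via wRv]
Accessibility: uRu, uRv, uRw, vRu, vRv, vRw, wRu, wRv, wRw
Branch closes: p and not p both at v.
Every branch closes (one shown): valid in S5.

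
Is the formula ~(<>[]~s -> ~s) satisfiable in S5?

1. ~(<>[]~s -> ~s), w0
2. <>[]~s, w0
3. s, w0
4. []~s, w1
5. ~s, w0
Accessibility: w0Rw0, w0Rw1, w1Rw0, w1Rw1
Branch closes: s and ~s both at w0.
All branches of the tableau close; one closing branch shown above.

No, unsatisfiable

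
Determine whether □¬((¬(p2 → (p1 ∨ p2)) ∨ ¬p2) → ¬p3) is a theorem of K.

Tableau for the negation ¬□¬((¬(p2 → (p1 ∨ p2)) ∨ ¬p2) → ¬p3):
1. ¬□¬((¬(p2 → (p1 ∨ p2)) ∨ ¬p2) → ¬p3), u
2. (¬(p2 → (p1 ∨ p2)) ∨ ¬p2) → ¬p3, v
3. ¬p3, v
Accessibility: uRv
The negation has an open branch (countermodel exists).

Not valid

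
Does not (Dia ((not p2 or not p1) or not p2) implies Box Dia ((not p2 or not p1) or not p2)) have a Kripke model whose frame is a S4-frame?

Satisfiable (open branch found)

1. not (Dia ((not p2 or not p1) or not p2) implies Box Dia ((not p2 or not p1) or not p2)), 0
2. Dia ((not p2 or not p1) or not p2), 0
3. not Box Dia ((not p2 or not p1) or not p2), 0
4. (not p2 or not p1) or not p2, 1
5. not p2, 1
6. not Dia ((not p2 or not p1) or not p2), 2
7. not ((not p2 or not p1) or not p2), 2
8. not (not p2 or not p1), 2
9. p2, 2
10. p1, 2
Accessibility: 0R0, 0R1, 0R2, 1R1, 2R2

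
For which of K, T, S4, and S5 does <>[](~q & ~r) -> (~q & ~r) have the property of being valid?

S5-tableau for the negation ~(<>[](~q & ~r) -> (~q & ~r)):
1. ~(<>[](~q & ~r) -> (~q & ~r)), 0
2. <>[](~q & ~r), 0
3. ~(~q & ~r), 0
4. r, 0
5. [](~q & ~r), 1
6. ~q & ~r, 0
7. ~q, 0
8. ~r, 0
Accessibility: 0R0, 0R1, 1R0, 1R1
Branch closes: r and ~r both at 0.
Every branch closes (one shown): valid in S5.
S4-tableau for the negation ~(<>[](~q & ~r) -> (~q & ~r)):
1. ~(<>[](~q & ~r) -> (~q & ~r)), 0
2. <>[](~q & ~r), 0
3. ~(~q & ~r), 0
4. r, 0
5. [](~q & ~r), 1
6. ~q & ~r, 1
7. ~q, 1
8. ~r, 1
Accessibility: 0R0, 0R1, 1R1
Complete open branch: countermodel on an S4-frame, so not valid in S4, nor in K, T (the same frame is also a K-frame and a T-frame).

S5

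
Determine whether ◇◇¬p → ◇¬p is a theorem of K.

Tableau for the negation ¬(◇◇¬p → ◇¬p):
1. ¬(◇◇¬p → ◇¬p), 0
2. ◇◇¬p, 0
3. ¬◇¬p, 0
4. ◇¬p, 1
5. p, 1
6. ¬p, 2
Accessibility: 0R1, 1R2
The negation has an open branch (countermodel exists).

No, not valid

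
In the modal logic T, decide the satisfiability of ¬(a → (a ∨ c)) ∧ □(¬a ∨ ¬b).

1. ¬(a → (a ∨ c)) ∧ □(¬a ∨ ¬b), 0
2. ¬(a → (a ∨ c)), 0
3. □(¬a ∨ ¬b), 0
4. a, 0
5. ¬(a ∨ c), 0
6. ¬a, 0
7. ¬c, 0
Accessibility: 0R0
Branch closes: a and ¬a both at 0.
(One branch shown.) All branches close.

No, unsatisfiable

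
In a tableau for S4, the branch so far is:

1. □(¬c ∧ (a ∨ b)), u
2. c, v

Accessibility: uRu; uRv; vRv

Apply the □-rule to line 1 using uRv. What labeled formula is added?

¬c ∧ (a ∨ b), v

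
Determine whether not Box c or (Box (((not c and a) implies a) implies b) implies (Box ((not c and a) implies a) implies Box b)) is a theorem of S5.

Tableau for the negation not (not Box c or (Box (((not c and a) implies a) implies b) implies (Box ((not c and a) implies a) implies Box b))):
1. not (not Box c or (Box (((not c and a) implies a) implies b) implies (Box ((not c and a) implies a) implies Box b))), 0
2. Box c, 0
3. not (Box (((not c and a) implies a) implies b) implies (Box ((not c and a) implies a) implies Box b)), 0
4. Box (((not c and a) implies a) implies b), 0
5. not (Box ((not c and a) implies a) implies Box b), 0
6. Box ((not c and a) implies a), 0
7. not Box b, 0
8. c, 0
9. ((not c and a) implies a) implies b, 0
10. (not c and a) implies a, 0
11. b, 0
12. not (not c and a), 0
13. not a, 0
14. not b, 1
15. c, 1
16. ((not c and a) implies a) implies b, 1
17. (not c and a) implies a, 1
18. not ((not c and a) implies a), 1
19. not c and a, 1
20. not a, 1
21. not c, 1
22. a, 1
Accessibility: 0R0, 0R1, 1R0, 1R1
Branch closes: c and not c both at 1.
Every branch of the negation's tableau closes; the branch above is one of them.

Valid in S5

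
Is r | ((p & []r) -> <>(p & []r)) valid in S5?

Tableau for the negation ~(r | ((p & []r) -> <>(p & []r))):
1. ~(r | ((p & []r) -> <>(p & []r))), 0
2. ~r, 0   [~|-rule on 1]
3. ~((p & []r) -> <>(p & []r)), 0   [~|-rule on 1]
4. p & []r, 0   [~->-rule on 3]
5. ~<>(p & []r), 0   [~->-rule on 3]
6. p, 0   [&-rule on 4]
7. []r, 0   [&-rule on 4]
8. ~(p & []r), 0   [~<>-rule on 5 via 0R0]
9. r, 0   [[]-rule on 7 via 0R0]
Accessibility: 0R0
Branch closes: r and ~r both at 0.
Every branch of the negation's tableau closes; the branch above is one of them.

Yes, valid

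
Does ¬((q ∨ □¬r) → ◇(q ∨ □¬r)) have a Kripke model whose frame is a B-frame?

No, unsatisfiable

1. ¬((q ∨ □¬r) → ◇(q ∨ □¬r)), 0
2. q ∨ □¬r, 0
3. ¬◇(q ∨ □¬r), 0
4. ¬(q ∨ □¬r), 0
5. ¬q, 0
6. ¬□¬r, 0
7. □¬r, 0
8. ¬r, 0
9. r, 1
10. ¬(q ∨ □¬r), 1
11. ¬q, 1
12. ¬□¬r, 1
13. ¬r, 1
Accessibility: 0R0, 0R1, 1R0, 1R1
Branch closes: r and ¬r both at 1.
Every branch closes; the branch above is one of them.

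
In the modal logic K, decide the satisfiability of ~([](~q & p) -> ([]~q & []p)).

1. ~([](~q & p) -> ([]~q & []p)), u
2. [](~q & p), u
3. ~([]~q & []p), u
4. ~[]p, u
5. ~p, v
6. ~q & p, v
7. ~q, v
8. p, v
Accessibility: uRv
Branch closes: p and ~p both at v.
(One branch shown.) All branches close.

Unsatisfiable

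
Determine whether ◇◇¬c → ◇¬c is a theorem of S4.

Valid in S4

Tableau for the negation ¬(◇◇¬c → ◇¬c):
1. ¬(◇◇¬c → ◇¬c), 0
2. ◇◇¬c, 0
3. ¬◇¬c, 0
4. c, 0
5. ◇¬c, 1
6. c, 1
7. ¬c, 2
8. c, 2
Accessibility: 0R0, 0R1, 0R2, 1R1, 1R2, 2R2
Branch closes: c and ¬c both at 2.
All branches of the negation close; one closing branch shown above.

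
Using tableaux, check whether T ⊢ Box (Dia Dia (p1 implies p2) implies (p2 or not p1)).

Tableau for the negation not Box (Dia Dia (p1 implies p2) implies (p2 or not p1)):
1. not Box (Dia Dia (p1 implies p2) implies (p2 or not p1)), 0
2. not (Dia Dia (p1 implies p2) implies (p2 or not p1)), 1
3. Dia Dia (p1 implies p2), 1
4. not (p2 or not p1), 1
5. not p2, 1
6. p1, 1
7. Dia (p1 implies p2), 2
8. p1 implies p2, 3
9. p2, 3
Accessibility: 0R0, 0R1, 1R1, 1R2, 2R2, 2R3, 3R3
The negation has an open branch (countermodel exists).

No, not valid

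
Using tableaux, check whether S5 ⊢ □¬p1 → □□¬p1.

Valid in S5

Tableau for the negation ¬(□¬p1 → □□¬p1):
1. ¬(□¬p1 → □□¬p1), u
2. □¬p1, u
3. ¬□□¬p1, u
4. ¬p1, u
5. ¬□¬p1, v
6. ¬p1, v
7. p1, w
8. ¬p1, w
Accessibility: uRu, uRv, uRw, vRu, vRv, vRw, wRu, wRv, wRw
Branch closes: p1 and ¬p1 both at w.
All branches of the negation close; one closing branch shown above.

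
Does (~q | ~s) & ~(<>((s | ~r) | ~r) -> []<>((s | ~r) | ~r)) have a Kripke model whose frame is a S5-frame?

Unsatisfiable

1. (~q | ~s) & ~(<>((s | ~r) | ~r) -> []<>((s | ~r) | ~r)), 0
2. ~q | ~s, 0
3. ~(<>((s | ~r) | ~r) -> []<>((s | ~r) | ~r)), 0
4. <>((s | ~r) | ~r), 0
5. ~[]<>((s | ~r) | ~r), 0
6. ~s, 0
7. (s | ~r) | ~r, 1
8. s | ~r, 1
9. s, 1
10. ~<>((s | ~r) | ~r), 2
11. ~((s | ~r) | ~r), 0
12. ~(s | ~r), 0
13. r, 0
14. ~((s | ~r) | ~r), 1
15. ~(s | ~r), 1
16. r, 1
17. ~s, 1
Accessibility: 0R0, 0R1, 0R2, 1R0, 1R1, 1R2, 2R0, 2R1, 2R2
Branch closes: s and ~s both at 1.
Every branch closes; the branch above is one of them.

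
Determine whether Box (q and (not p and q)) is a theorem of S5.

Tableau for the negation not Box (q and (not p and q)):
1. not Box (q and (not p and q)), w0
2. not (q and (not p and q)), w1
3. not (not p and q), w1
4. not q, w1
Accessibility: w0Rw0, w0Rw1, w1Rw0, w1Rw1
The negation has an open branch (countermodel exists).

Invalid (countermodel exists)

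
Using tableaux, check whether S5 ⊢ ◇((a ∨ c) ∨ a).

Tableau for the negation ¬◇((a ∨ c) ∨ a):
1. ¬◇((a ∨ c) ∨ a), w0
2. ¬((a ∨ c) ∨ a), w0
3. ¬(a ∨ c), w0
4. ¬a, w0
5. ¬c, w0
Accessibility: w0Rw0
The negation has an open branch (countermodel exists).

No, not valid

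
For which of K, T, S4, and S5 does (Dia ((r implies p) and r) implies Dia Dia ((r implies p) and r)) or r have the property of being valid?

T, S4, S5

K-tableau for the negation not ((Dia ((r implies p) and r) implies Dia Dia ((r implies p) and r)) or r):
1. not ((Dia ((r implies p) and r) implies Dia Dia ((r implies p) and r)) or r), 0
2. not (Dia ((r implies p) and r) implies Dia Dia ((r implies p) and r)), 0
3. not r, 0
4. Dia ((r implies p) and r), 0
5. not Dia Dia ((r implies p) and r), 0
6. (r implies p) and r, 1
7. r implies p, 1
8. r, 1
9. not Dia ((r implies p) and r), 1
10. p, 1
Accessibility: 0R1
Complete open branch: countermodel on a K-frame, so not valid in K.
T-tableau for the negation not ((Dia ((r implies p) and r) implies Dia Dia ((r implies p) and r)) or r):
1. not ((Dia ((r implies p) and r) implies Dia Dia ((r implies p) and r)) or r), 0
2. not (Dia ((r implies p) and r) implies Dia Dia ((r implies p) and r)), 0
3. not r, 0
4. Dia ((r implies p) and r), 0
5. not Dia Dia ((r implies p) and r), 0
6. not Dia ((r implies p) and r), 0
7. not ((r implies p) and r), 0
8. (r implies p) and r, 1
9. r implies p, 1
10. r, 1
11. not Dia ((r implies p) and r), 1
12. not ((r implies p) and r), 1
13. p, 1
14. not (r implies p), 1
15. not p, 1
Accessibility: 0R0, 0R1, 1R1
Branch closes: p and not p both at 1.
Every branch closes (one shown): valid in T, hence also in S4, S5 (every theorem of T is a theorem of S4 and S5).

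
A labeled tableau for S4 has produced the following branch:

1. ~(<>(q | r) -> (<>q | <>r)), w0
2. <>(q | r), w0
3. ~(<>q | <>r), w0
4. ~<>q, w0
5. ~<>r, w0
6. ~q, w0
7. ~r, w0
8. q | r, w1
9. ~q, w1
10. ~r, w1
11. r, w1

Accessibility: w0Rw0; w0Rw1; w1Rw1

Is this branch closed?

Both r and ~r appear at w1.

Closed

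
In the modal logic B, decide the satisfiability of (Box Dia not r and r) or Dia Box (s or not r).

1. (Box Dia not r and r) or Dia Box (s or not r), 0
2. Dia Box (s or not r), 0
3. Box (s or not r), 1
4. s or not r, 0
5. s or not r, 1
6. not r, 0
7. not r, 1
Accessibility: 0R0, 0R1, 1R0, 1R1

Satisfiable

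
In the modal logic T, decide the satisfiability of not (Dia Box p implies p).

1. not (Dia Box p implies p), u
2. Dia Box p, u   [neg-implies-rule on 1]
3. not p, u   [neg-implies-rule on 1]
4. Box p, v   [Dia-rule on 2: fresh world v, uRv]
5. p, v   [Box-rule on 4 via vRv]
Accessibility: uRu, uRv, vRv

Satisfiable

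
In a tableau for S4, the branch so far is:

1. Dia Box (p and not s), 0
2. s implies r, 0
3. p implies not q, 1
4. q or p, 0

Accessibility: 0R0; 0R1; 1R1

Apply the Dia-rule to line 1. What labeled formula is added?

a fresh world 2 with 0R2, and Box (p and not s) at 2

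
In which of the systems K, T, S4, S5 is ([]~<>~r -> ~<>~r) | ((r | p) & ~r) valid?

T, S4, S5

K-tableau for the negation ~(([]~<>~r -> ~<>~r) | ((r | p) & ~r)):
1. ~(([]~<>~r -> ~<>~r) | ((r | p) & ~r)), 0
2. ~([]~<>~r -> ~<>~r), 0
3. ~((r | p) & ~r), 0
4. []~<>~r, 0
5. <>~r, 0
6. r, 0
7. ~r, 1
8. ~<>~r, 1
Accessibility: 0R1
Complete open branch: countermodel on a K-frame, so not valid in K.
T-tableau for the negation ~(([]~<>~r -> ~<>~r) | ((r | p) & ~r)):
1. ~(([]~<>~r -> ~<>~r) | ((r | p) & ~r)), 0
2. ~([]~<>~r -> ~<>~r), 0
3. ~((r | p) & ~r), 0
4. []~<>~r, 0
5. <>~r, 0
6. ~<>~r, 0
7. r, 0
8. ~r, 1
9. ~<>~r, 1
10. r, 1
Accessibility: 0R0, 0R1, 1R1
Branch closes: r and ~r both at 1.
Every branch closes (one shown): valid in T, hence also in S4, S5 (every theorem of T is a theorem of S4 and S5).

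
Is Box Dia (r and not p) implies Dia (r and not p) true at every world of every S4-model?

Yes, valid

Tableau for the negation not (Box Dia (r and not p) implies Dia (r and not p)):
1. not (Box Dia (r and not p) implies Dia (r and not p)), 0
2. Box Dia (r and not p), 0
3. not Dia (r and not p), 0
4. Dia (r and not p), 0
5. not (r and not p), 0
6. p, 0
7. r and not p, 1
8. r, 1
9. not p, 1
10. Dia (r and not p), 1
11. not (r and not p), 1
12. p, 1
Accessibility: 0R0, 0R1, 1R1
Branch closes: p and not p both at 1.
All branches of the negation close; one closing branch shown above.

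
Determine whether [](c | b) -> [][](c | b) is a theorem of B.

Tableau for the negation ~([](c | b) -> [][](c | b)):
1. ~([](c | b) -> [][](c | b)), u
2. [](c | b), u
3. ~[][](c | b), u
4. c | b, u
5. b, u
6. ~[](c | b), v
7. c | b, v
8. b, v
9. ~(c | b), w
10. ~c, w
11. ~b, w
Accessibility: uRu, uRv, vRu, vRv, vRw, wRv, wRw
The negation has an open branch (countermodel exists).

Not valid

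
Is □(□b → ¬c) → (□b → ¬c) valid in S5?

Tableau for the negation ¬(□(□b → ¬c) → (□b → ¬c)):
1. ¬(□(□b → ¬c) → (□b → ¬c)), w0
2. □(□b → ¬c), w0   [¬→-rule on 1]
3. ¬(□b → ¬c), w0   [¬→-rule on 1]
4. □b, w0   [¬→-rule on 3]
5. c, w0   [¬→-rule on 3]
6. □b → ¬c, w0   [□-rule on 2 via w0Rw0]
7. b, w0   [□-rule on 4 via w0Rw0]
8. ¬□b, w0   [→-rule on 6 (branches; this branch)]
9. ¬b, w1   [¬□-rule on 8: fresh world w1, w0Rw1]
10. □b → ¬c, w1   [□-rule on 2 via w0Rw1]
11. b, w1   [□-rule on 4 via w0Rw1]
Accessibility: w0Rw0, w0Rw1, w1Rw0, w1Rw1
Branch closes: b and ¬b both at w1.
All branches of the negation close; one closing branch shown above.

Valid in S5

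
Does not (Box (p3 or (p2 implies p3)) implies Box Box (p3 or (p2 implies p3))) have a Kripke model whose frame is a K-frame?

1. not (Box (p3 or (p2 implies p3)) implies Box Box (p3 or (p2 implies p3))), w0
2. Box (p3 or (p2 implies p3)), w0   [neg-implies-rule on 1]
3. not Box Box (p3 or (p2 implies p3)), w0   [neg-implies-rule on 1]
4. not Box (p3 or (p2 implies p3)), w1   [neg-Box-rule on 3: fresh world w1, w0Rw1]
5. p3 or (p2 implies p3), w1   [Box-rule on 2 via w0Rw1]
6. p2 implies p3, w1   [or-rule on 5 (branches; this branch)]
7. p3, w1   [implies-rule on 6 (branches; this branch)]
8. not (p3 or (p2 implies p3)), w2   [neg-Box-rule on 4: fresh world w2, w1Rw2]
9. not p3, w2   [neg-or-rule on 8]
10. not (p2 implies p3), w2   [neg-or-rule on 8]
11. p2, w2   [neg-implies-rule on 10]
Accessibility: w0Rw1, w1Rw2

Satisfiable (open branch found)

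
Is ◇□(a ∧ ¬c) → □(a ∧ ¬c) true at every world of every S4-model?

Tableau for the negation ¬(◇□(a ∧ ¬c) → □(a ∧ ¬c)):
1. ¬(◇□(a ∧ ¬c) → □(a ∧ ¬c)), w0
2. ◇□(a ∧ ¬c), w0
3. ¬□(a ∧ ¬c), w0
4. □(a ∧ ¬c), w1
5. a ∧ ¬c, w1
6. a, w1
7. ¬c, w1
8. ¬(a ∧ ¬c), w2
9. c, w2
Accessibility: w0Rw0, w0Rw1, w0Rw2, w1Rw1, w2Rw2
The negation has an open branch (countermodel exists).

Not valid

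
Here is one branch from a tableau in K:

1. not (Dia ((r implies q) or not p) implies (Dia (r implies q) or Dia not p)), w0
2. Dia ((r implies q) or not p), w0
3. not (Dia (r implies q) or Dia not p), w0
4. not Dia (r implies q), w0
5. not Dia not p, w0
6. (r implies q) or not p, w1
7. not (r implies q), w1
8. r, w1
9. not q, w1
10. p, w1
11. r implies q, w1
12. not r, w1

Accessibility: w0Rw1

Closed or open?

Both r and not r appear at w1.

Yes, closed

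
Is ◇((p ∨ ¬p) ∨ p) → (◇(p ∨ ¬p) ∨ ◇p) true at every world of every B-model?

Valid

Tableau for the negation ¬(◇((p ∨ ¬p) ∨ p) → (◇(p ∨ ¬p) ∨ ◇p)):
1. ¬(◇((p ∨ ¬p) ∨ p) → (◇(p ∨ ¬p) ∨ ◇p)), w0
2. ◇((p ∨ ¬p) ∨ p), w0
3. ¬(◇(p ∨ ¬p) ∨ ◇p), w0
4. ¬◇(p ∨ ¬p), w0
5. ¬◇p, w0
6. ¬(p ∨ ¬p), w0
7. ¬p, w0
8. p, w0
Accessibility: w0Rw0
Branch closes: p and ¬p both at w0.
Every branch of the negation's tableau closes; the branch above is one of them.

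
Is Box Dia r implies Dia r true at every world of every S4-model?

Yes, valid

Tableau for the negation not (Box Dia r implies Dia r):
1. not (Box Dia r implies Dia r), w0
2. Box Dia r, w0   [neg-implies-rule on 1]
3. not Dia r, w0   [neg-implies-rule on 1]
4. Dia r, w0   [Box-rule on 2 via w0Rw0]
5. not r, w0   [neg-Dia-rule on 3 via w0Rw0]
6. r, w1   [Dia-rule on 4: fresh world w1, w0Rw1]
7. Dia r, w1   [Box-rule on 2 via w0Rw1]
8. not r, w1   [neg-Dia-rule on 3 via w0Rw1]
Accessibility: w0Rw0, w0Rw1, w1Rw1
Branch closes: r and not r both at w1.
All branches of the negation close; one closing branch shown above.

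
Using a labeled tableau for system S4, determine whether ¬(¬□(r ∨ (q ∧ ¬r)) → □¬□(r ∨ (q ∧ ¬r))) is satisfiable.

Yes, satisfiable

1. ¬(¬□(r ∨ (q ∧ ¬r)) → □¬□(r ∨ (q ∧ ¬r))), u
2. ¬□(r ∨ (q ∧ ¬r)), u   [¬→-rule on 1]
3. ¬□¬□(r ∨ (q ∧ ¬r)), u   [¬→-rule on 1]
4. ¬(r ∨ (q ∧ ¬r)), v   [¬□-rule on 2: fresh world v, uRv]
5. ¬r, v   [¬∨-rule on 4]
6. ¬(q ∧ ¬r), v   [¬∨-rule on 4]
7. ¬q, v   [¬∧-rule on 6 (branches; this branch)]
8. □(r ∨ (q ∧ ¬r)), w   [¬□-rule on 3: fresh world w, uRw]
9. r ∨ (q ∧ ¬r), w   [□-rule on 8 via wRw]
10. q ∧ ¬r, w   [∨-rule on 9 (branches; this branch)]
11. q, w   [∧-rule on 10]
12. ¬r, w   [∧-rule on 10]
Accessibility: uRu, uRv, uRw, vRv, wRw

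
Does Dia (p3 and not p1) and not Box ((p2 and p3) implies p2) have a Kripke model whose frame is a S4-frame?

Unsatisfiable (every branch closes)

1. Dia (p3 and not p1) and not Box ((p2 and p3) implies p2), w0
2. Dia (p3 and not p1), w0
3. not Box ((p2 and p3) implies p2), w0
4. p3 and not p1, w1
5. p3, w1
6. not p1, w1
7. not ((p2 and p3) implies p2), w2
8. p2 and p3, w2
9. not p2, w2
10. p2, w2
11. p3, w2
Accessibility: w0Rw0, w0Rw1, w0Rw2, w1Rw1, w2Rw2
Branch closes: p2 and not p2 both at w2.
(One branch shown.) All branches close.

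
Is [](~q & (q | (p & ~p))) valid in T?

Not valid

Tableau for the negation ~[](~q & (q | (p & ~p))):
1. ~[](~q & (q | (p & ~p))), u
2. ~(~q & (q | (p & ~p))), v
3. ~(q | (p & ~p)), v
4. ~q, v
5. ~(p & ~p), v
6. p, v
Accessibility: uRu, uRv, vRv
The negation has an open branch (countermodel exists).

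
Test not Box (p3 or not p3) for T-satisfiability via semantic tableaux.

No, unsatisfiable

1. not Box (p3 or not p3), u
2. not (p3 or not p3), v
3. not p3, v
4. p3, v
Accessibility: uRu, uRv, vRv
Branch closes: p3 and not p3 both at v.
All branches of the tableau close; one closing branch shown above.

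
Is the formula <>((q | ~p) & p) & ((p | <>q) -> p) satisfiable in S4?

Satisfiable

1. <>((q | ~p) & p) & ((p | <>q) -> p), 0
2. <>((q | ~p) & p), 0   [&-rule on 1]
3. (p | <>q) -> p, 0   [&-rule on 1]
4. p, 0   [->-rule on 3 (branches; this branch)]
5. (q | ~p) & p, 1   [<>-rule on 2: fresh world 1, 0R1]
6. q | ~p, 1   [&-rule on 5]
7. p, 1   [&-rule on 5]
8. q, 1   [|-rule on 6 (branches; this branch)]
Accessibility: 0R0, 0R1, 1R1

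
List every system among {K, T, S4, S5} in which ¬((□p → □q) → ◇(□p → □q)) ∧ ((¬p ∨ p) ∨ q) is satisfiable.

K-tableau for the formula:
1. ¬((□p → □q) → ◇(□p → □q)) ∧ ((¬p ∨ p) ∨ q), 0
2. ¬((□p → □q) → ◇(□p → □q)), 0
3. (¬p ∨ p) ∨ q, 0
4. □p → □q, 0
5. ¬◇(□p → □q), 0
6. q, 0
7. □q, 0
Complete open branch: satisfiable in K.
T-tableau for the formula:
1. ¬((□p → □q) → ◇(□p → □q)) ∧ ((¬p ∨ p) ∨ q), 0
2. ¬((□p → □q) → ◇(□p → □q)), 0
3. (¬p ∨ p) ∨ q, 0
4. □p → □q, 0
5. ¬◇(□p → □q), 0
6. ¬(□p → □q), 0
7. □p, 0
8. ¬□q, 0
9. p, 0
10. ¬p ∨ p, 0
11. ¬□p, 0
12. ¬q, 1
13. ¬(□p → □q), 1
14. □p, 1
15. ¬□q, 1
16. p, 1
17. ¬p, 2
18. ¬(□p → □q), 2
19. □p, 2
20. ¬□q, 2
21. p, 2
Accessibility: 0R0, 0R1, 0R2, 1R1, 2R2
Branch closes: p and ¬p both at 2.
Every branch closes (one shown): unsatisfiable in T, hence also in S4, S5 (every S4/S5-frame is a T-frame).

K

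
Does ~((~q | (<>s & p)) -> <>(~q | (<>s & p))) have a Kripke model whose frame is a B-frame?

1. ~((~q | (<>s & p)) -> <>(~q | (<>s & p))), w0
2. ~q | (<>s & p), w0
3. ~<>(~q | (<>s & p)), w0
4. ~(~q | (<>s & p)), w0
5. q, w0
6. ~(<>s & p), w0
7. <>s & p, w0
8. <>s, w0
9. p, w0
10. ~<>s, w0
11. ~s, w0
12. s, w1
13. ~(~q | (<>s & p)), w1
14. q, w1
15. ~(<>s & p), w1
16. ~s, w1
Accessibility: w0Rw0, w0Rw1, w1Rw0, w1Rw1
Branch closes: s and ~s both at w1.
(One branch shown.) All branches close.

Unsatisfiable (every branch closes)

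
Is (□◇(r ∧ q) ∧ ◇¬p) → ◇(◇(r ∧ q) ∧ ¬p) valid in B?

Tableau for the negation ¬((□◇(r ∧ q) ∧ ◇¬p) → ◇(◇(r ∧ q) ∧ ¬p)):
1. ¬((□◇(r ∧ q) ∧ ◇¬p) → ◇(◇(r ∧ q) ∧ ¬p)), 0
2. □◇(r ∧ q) ∧ ◇¬p, 0   [¬→-rule on 1]
3. ¬◇(◇(r ∧ q) ∧ ¬p), 0   [¬→-rule on 1]
4. □◇(r ∧ q), 0   [∧-rule on 2]
5. ◇¬p, 0   [∧-rule on 2]
6. ¬(◇(r ∧ q) ∧ ¬p), 0   [¬◇-rule on 3 via 0R0]
7. ◇(r ∧ q), 0   [□-rule on 4 via 0R0]
8. p, 0   [¬∧-rule on 6 (branches; this branch)]
9. ¬p, 1   [◇-rule on 5: fresh world 1, 0R1]
10. ¬(◇(r ∧ q) ∧ ¬p), 1   [¬◇-rule on 3 via 0R1]
11. ◇(r ∧ q), 1   [□-rule on 4 via 0R1]
12. ¬◇(r ∧ q), 1   [¬∧-rule on 10 (branches; this branch)]
13. ¬(r ∧ q), 0   [¬◇-rule on 12 via 1R0]
14. ¬(r ∧ q), 1   [¬◇-rule on 12 via 1R1]
15. ¬q, 0   [¬∧-rule on 13 (branches; this branch)]
16. ¬q, 1   [¬∧-rule on 14 (branches; this branch)]
17. r ∧ q, 2   [◇-rule on 7: fresh world 2, 0R2]
18. r, 2   [∧-rule on 17]
19. q, 2   [∧-rule on 17]
20. ¬(◇(r ∧ q) ∧ ¬p), 2   [¬◇-rule on 3 via 0R2]
21. ◇(r ∧ q), 2   [□-rule on 4 via 0R2]
22. p, 2   [¬∧-rule on 20 (branches; this branch)]
23. r ∧ q, 3   [◇-rule on 11: fresh world 3, 1R3]
24. r, 3   [∧-rule on 23]
25. q, 3   [∧-rule on 23]
26. ¬(r ∧ q), 3   [¬◇-rule on 12 via 1R3]
27. ¬q, 3   [¬∧-rule on 26 (branches; this branch)]
Accessibility: 0R0, 0R1, 0R2, 1R0, 1R1, 1R3, 2R0, 2R2, 3R1, 3R3
Branch closes: q and ¬q both at 3.
All branches of the negation close; one closing branch shown above.

Valid in B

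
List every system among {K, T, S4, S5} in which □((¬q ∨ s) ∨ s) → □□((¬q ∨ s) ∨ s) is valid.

S4, S5

S4-tableau for the negation ¬(□((¬q ∨ s) ∨ s) → □□((¬q ∨ s) ∨ s)):
1. ¬(□((¬q ∨ s) ∨ s) → □□((¬q ∨ s) ∨ s)), 0
2. □((¬q ∨ s) ∨ s), 0
3. ¬□□((¬q ∨ s) ∨ s), 0
4. (¬q ∨ s) ∨ s, 0
5. ¬q ∨ s, 0
6. s, 0
7. ¬□((¬q ∨ s) ∨ s), 1
8. (¬q ∨ s) ∨ s, 1
9. ¬q ∨ s, 1
10. s, 1
11. ¬((¬q ∨ s) ∨ s), 2
12. ¬(¬q ∨ s), 2
13. ¬s, 2
14. q, 2
15. (¬q ∨ s) ∨ s, 2
16. ¬q ∨ s, 2
17. s, 2
Accessibility: 0R0, 0R1, 0R2, 1R1, 1R2, 2R2
Branch closes: s and ¬s both at 2.
Every branch closes (one shown): valid in S4, hence also in S5 (every theorem of S4 is a theorem of S5).
T-tableau for the negation ¬(□((¬q ∨ s) ∨ s) → □□((¬q ∨ s) ∨ s)):
1. ¬(□((¬q ∨ s) ∨ s) → □□((¬q ∨ s) ∨ s)), 0
2. □((¬q ∨ s) ∨ s), 0
3. ¬□□((¬q ∨ s) ∨ s), 0
4. (¬q ∨ s) ∨ s, 0
5. s, 0
6. ¬□((¬q ∨ s) ∨ s), 1
7. (¬q ∨ s) ∨ s, 1
8. s, 1
9. ¬((¬q ∨ s) ∨ s), 2
10. ¬(¬q ∨ s), 2
11. ¬s, 2
12. q, 2
Accessibility: 0R0, 0R1, 1R1, 1R2, 2R2
Complete open branch: countermodel on a T-frame, so not valid in T, nor in K (the same frame is also a K-frame).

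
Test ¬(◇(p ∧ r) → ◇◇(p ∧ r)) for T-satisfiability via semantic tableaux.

1. ¬(◇(p ∧ r) → ◇◇(p ∧ r)), 0
2. ◇(p ∧ r), 0
3. ¬◇◇(p ∧ r), 0
4. ¬◇(p ∧ r), 0
5. ¬(p ∧ r), 0
6. ¬r, 0
7. p ∧ r, 1
8. p, 1
9. r, 1
10. ¬◇(p ∧ r), 1
11. ¬(p ∧ r), 1
12. ¬r, 1
Accessibility: 0R0, 0R1, 1R1
Branch closes: r and ¬r both at 1.
(One branch shown.) All branches close.

Unsatisfiable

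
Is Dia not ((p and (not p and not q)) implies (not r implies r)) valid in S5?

Tableau for the negation not Dia not ((p and (not p and not q)) implies (not r implies r)):
1. not Dia not ((p and (not p and not q)) implies (not r implies r)), w0
2. (p and (not p and not q)) implies (not r implies r), w0
3. not r implies r, w0
4. r, w0
Accessibility: w0Rw0
The negation has an open branch (countermodel exists).

Invalid (countermodel exists)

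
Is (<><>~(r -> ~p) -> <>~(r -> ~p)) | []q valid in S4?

Tableau for the negation ~((<><>~(r -> ~p) -> <>~(r -> ~p)) | []q):
1. ~((<><>~(r -> ~p) -> <>~(r -> ~p)) | []q), u
2. ~(<><>~(r -> ~p) -> <>~(r -> ~p)), u
3. ~[]q, u
4. <><>~(r -> ~p), u
5. ~<>~(r -> ~p), u
6. r -> ~p, u
7. ~p, u
8. ~q, v
9. r -> ~p, v
10. ~p, v
11. <>~(r -> ~p), w
12. r -> ~p, w
13. ~p, w
14. ~(r -> ~p), x
15. r, x
16. p, x
17. r -> ~p, x
18. ~p, x
Accessibility: uRu, uRv, uRw, uRx, vRv, wRw, wRx, xRx
Branch closes: p and ~p both at x.
Every branch of the negation's tableau closes; the branch above is one of them.

Yes, valid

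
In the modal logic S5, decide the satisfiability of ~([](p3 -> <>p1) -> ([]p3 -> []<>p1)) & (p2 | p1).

1. ~([](p3 -> <>p1) -> ([]p3 -> []<>p1)) & (p2 | p1), w0
2. ~([](p3 -> <>p1) -> ([]p3 -> []<>p1)), w0
3. p2 | p1, w0
4. [](p3 -> <>p1), w0
5. ~([]p3 -> []<>p1), w0
6. []p3, w0
7. ~[]<>p1, w0
8. p3 -> <>p1, w0
9. p3, w0
10. p2, w0
11. <>p1, w0
12. ~<>p1, w1
13. p3 -> <>p1, w1
14. p3, w1
15. ~p1, w0
16. ~p1, w1
17. <>p1, w1
18. p1, w2
19. p3 -> <>p1, w2
20. p3, w2
21. ~p1, w2
Accessibility: w0Rw0, w0Rw1, w0Rw2, w1Rw0, w1Rw1, w1Rw2, w2Rw0, w2Rw1, w2Rw2
Branch closes: p1 and ~p1 both at w2.
(One branch shown.) All branches close.

No, unsatisfiable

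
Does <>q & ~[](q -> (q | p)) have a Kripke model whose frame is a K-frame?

Unsatisfiable

1. <>q & ~[](q -> (q | p)), u
2. <>q, u
3. ~[](q -> (q | p)), u
4. q, v
5. ~(q -> (q | p)), w
6. q, w
7. ~(q | p), w
8. ~q, w
9. ~p, w
Accessibility: uRv, uRw
Branch closes: q and ~q both at w.
Every branch closes; the branch above is one of them.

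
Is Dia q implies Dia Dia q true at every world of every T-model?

Valid in T

Tableau for the negation not (Dia q implies Dia Dia q):
1. not (Dia q implies Dia Dia q), u
2. Dia q, u
3. not Dia Dia q, u
4. not Dia q, u
5. not q, u
6. q, v
7. not Dia q, v
8. not q, v
Accessibility: uRu, uRv, vRv
Branch closes: q and not q both at v.
All branches of the negation close; one closing branch shown above.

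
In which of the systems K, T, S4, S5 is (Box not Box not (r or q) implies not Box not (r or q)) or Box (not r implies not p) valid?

T-tableau for the negation not ((Box not Box not (r or q) implies not Box not (r or q)) or Box (not r implies not p)):
1. not ((Box not Box not (r or q) implies not Box not (r or q)) or Box (not r implies not p)), u
2. not (Box not Box not (r or q) implies not Box not (r or q)), u
3. not Box (not r implies not p), u
4. Box not Box not (r or q), u
5. Box not (r or q), u
6. not Box not (r or q), u
7. not (r or q), u
8. not r, u
9. not q, u
10. not (not r implies not p), v
11. not r, v
12. p, v
13. not Box not (r or q), v
14. not (r or q), v
15. not q, v
16. r or q, w
17. not Box not (r or q), w
18. not (r or q), w
19. not r, w
20. not q, w
21. q, w
Accessibility: uRu, uRv, uRw, vRv, wRw
Branch closes: q and not q both at w.
Every branch closes (one shown): valid in T, hence also in S4, S5 (every theorem of T is a theorem of S4 and S5).
K-tableau for the negation not ((Box not Box not (r or q) implies not Box not (r or q)) or Box (not r implies not p)):
1. not ((Box not Box not (r or q) implies not Box not (r or q)) or Box (not r implies not p)), u
2. not (Box not Box not (r or q) implies not Box not (r or q)), u
3. not Box (not r implies not p), u
4. Box not Box not (r or q), u
5. Box not (r or q), u
6. not (not r implies not p), v
7. not r, v
8. p, v
9. not Box not (r or q), v
10. not (r or q), v
11. not q, v
12. r or q, w
13. q, w
Accessibility: uRv, vRw
Complete open branch: countermodel on a K-frame, so not valid in K.

T, S4, S5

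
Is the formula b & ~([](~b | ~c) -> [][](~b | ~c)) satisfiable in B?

Yes, satisfiable

1. b & ~([](~b | ~c) -> [][](~b | ~c)), u
2. b, u   [&-rule on 1]
3. ~([](~b | ~c) -> [][](~b | ~c)), u   [&-rule on 1]
4. [](~b | ~c), u   [~->-rule on 3]
5. ~[][](~b | ~c), u   [~->-rule on 3]
6. ~b | ~c, u   [[]-rule on 4 via uRu]
7. ~c, u   [|-rule on 6 (branches; this branch)]
8. ~[](~b | ~c), v   [~[]-rule on 5: fresh world v, uRv]
9. ~b | ~c, v   [[]-rule on 4 via uRv]
10. ~c, v   [|-rule on 9 (branches; this branch)]
11. ~(~b | ~c), w   [~[]-rule on 8: fresh world w, vRw]
12. b, w   [~|-rule on 11]
13. c, w   [~|-rule on 11]
Accessibility: uRu, uRv, vRu, vRv, vRw, wRv, wRw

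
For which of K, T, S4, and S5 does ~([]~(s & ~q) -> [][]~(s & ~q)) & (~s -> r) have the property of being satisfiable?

K, T

T-tableau for the formula:
1. ~([]~(s & ~q) -> [][]~(s & ~q)) & (~s -> r), w0
2. ~([]~(s & ~q) -> [][]~(s & ~q)), w0
3. ~s -> r, w0
4. []~(s & ~q), w0
5. ~[][]~(s & ~q), w0
6. ~(s & ~q), w0
7. r, w0
8. q, w0
9. ~[]~(s & ~q), w1
10. ~(s & ~q), w1
11. q, w1
12. s & ~q, w2
13. s, w2
14. ~q, w2
Accessibility: w0Rw0, w0Rw1, w1Rw1, w1Rw2, w2Rw2
Complete open branch: satisfiable in T, hence also in K (this T-model is also a K-model).
S4-tableau for the formula:
1. ~([]~(s & ~q) -> [][]~(s & ~q)) & (~s -> r), w0
2. ~([]~(s & ~q) -> [][]~(s & ~q)), w0
3. ~s -> r, w0
4. []~(s & ~q), w0
5. ~[][]~(s & ~q), w0
6. ~(s & ~q), w0
7. r, w0
8. q, w0
9. ~[]~(s & ~q), w1
10. ~(s & ~q), w1
11. q, w1
12. s & ~q, w2
13. s, w2
14. ~q, w2
15. ~(s & ~q), w2
16. q, w2
Accessibility: w0Rw0, w0Rw1, w0Rw2, w1Rw1, w1Rw2, w2Rw2
Branch closes: q and ~q both at w2.
Every branch closes (one shown): unsatisfiable in S4, hence also in S5 (every S5-frame is an S4-frame).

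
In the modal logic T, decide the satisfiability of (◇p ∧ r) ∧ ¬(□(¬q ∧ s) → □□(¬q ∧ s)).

1. (◇p ∧ r) ∧ ¬(□(¬q ∧ s) → □□(¬q ∧ s)), u
2. ◇p ∧ r, u
3. ¬(□(¬q ∧ s) → □□(¬q ∧ s)), u
4. ◇p, u
5. r, u
6. □(¬q ∧ s), u
7. ¬□□(¬q ∧ s), u
8. ¬q ∧ s, u
9. ¬q, u
10. s, u
11. p, v
12. ¬q ∧ s, v
13. ¬q, v
14. s, v
15. ¬□(¬q ∧ s), w
16. ¬q ∧ s, w
17. ¬q, w
18. s, w
19. ¬(¬q ∧ s), x
20. ¬s, x
Accessibility: uRu, uRv, uRw, vRv, wRw, wRx, xRx

Satisfiable (open branch found)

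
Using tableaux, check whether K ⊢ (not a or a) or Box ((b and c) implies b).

Tableau for the negation not ((not a or a) or Box ((b and c) implies b)):
1. not ((not a or a) or Box ((b and c) implies b)), 0
2. not (not a or a), 0
3. not Box ((b and c) implies b), 0
4. a, 0
5. not a, 0
Branch closes: a and not a both at 0.
Every branch of the negation's tableau closes; the branch above is one of them.

Yes, valid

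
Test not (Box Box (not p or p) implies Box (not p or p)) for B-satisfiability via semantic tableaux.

No, unsatisfiable

1. not (Box Box (not p or p) implies Box (not p or p)), u
2. Box Box (not p or p), u
3. not Box (not p or p), u
4. Box (not p or p), u
5. not p or p, u
6. p, u
7. not (not p or p), v
8. p, v
9. not p, v
Accessibility: uRu, uRv, vRu, vRv
Branch closes: p and not p both at v.
(One branch shown.) All branches close.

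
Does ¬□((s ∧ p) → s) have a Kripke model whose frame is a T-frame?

1. ¬□((s ∧ p) → s), w0
2. ¬((s ∧ p) → s), w1
3. s ∧ p, w1
4. ¬s, w1
5. s, w1
6. p, w1
Accessibility: w0Rw0, w0Rw1, w1Rw1
Branch closes: s and ¬s both at w1.
Every branch closes; the branch above is one of them.

Unsatisfiable (every branch closes)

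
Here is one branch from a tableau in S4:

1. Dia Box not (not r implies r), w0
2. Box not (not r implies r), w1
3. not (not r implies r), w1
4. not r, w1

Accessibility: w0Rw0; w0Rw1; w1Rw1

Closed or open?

No atom appears with both signs at the same world.

Open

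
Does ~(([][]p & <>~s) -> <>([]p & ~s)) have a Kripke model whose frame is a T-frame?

1. ~(([][]p & <>~s) -> <>([]p & ~s)), 0
2. [][]p & <>~s, 0   [~->-rule on 1]
3. ~<>([]p & ~s), 0   [~->-rule on 1]
4. [][]p, 0   [&-rule on 2]
5. <>~s, 0   [&-rule on 2]
6. ~([]p & ~s), 0   [~<>-rule on 3 via 0R0]
7. []p, 0   [[]-rule on 4 via 0R0]
8. p, 0   [[]-rule on 7 via 0R0]
9. ~[]p, 0   [~&-rule on 6 (branches; this branch)]
10. ~s, 1   [<>-rule on 5: fresh world 1, 0R1]
11. ~([]p & ~s), 1   [~<>-rule on 3 via 0R1]
12. []p, 1   [[]-rule on 4 via 0R1]
13. p, 1   [[]-rule on 7 via 0R1]
14. ~[]p, 1   [~&-rule on 11 (branches; this branch)]
15. ~p, 2   [~[]-rule on 9: fresh world 2, 0R2]
16. ~([]p & ~s), 2   [~<>-rule on 3 via 0R2]
17. []p, 2   [[]-rule on 4 via 0R2]
18. p, 2   [[]-rule on 7 via 0R2]
Accessibility: 0R0, 0R1, 0R2, 1R1, 2R2
Branch closes: p and ~p both at 2.
All branches of the tableau close; one closing branch shown above.

Unsatisfiable (every branch closes)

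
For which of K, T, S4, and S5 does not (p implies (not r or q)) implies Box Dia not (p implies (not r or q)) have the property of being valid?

S4-tableau for the negation not (not (p implies (not r or q)) implies Box Dia not (p implies (not r or q))):
1. not (not (p implies (not r or q)) implies Box Dia not (p implies (not r or q))), 0
2. not (p implies (not r or q)), 0
3. not Box Dia not (p implies (not r or q)), 0
4. p, 0
5. not (not r or q), 0
6. r, 0
7. not q, 0
8. not Dia not (p implies (not r or q)), 1
9. p implies (not r or q), 1
10. not r or q, 1
11. q, 1
Accessibility: 0R0, 0R1, 1R1
Complete open branch: countermodel on an S4-frame, so not valid in S4, nor in K, T (the same frame is also a K-frame and a T-frame).
S5-tableau for the negation not (not (p implies (not r or q)) implies Box Dia not (p implies (not r or q))):
1. not (not (p implies (not r or q)) implies Box Dia not (p implies (not r or q))), 0
2. not (p implies (not r or q)), 0
3. not Box Dia not (p implies (not r or q)), 0
4. p, 0
5. not (not r or q), 0
6. r, 0
7. not q, 0
8. not Dia not (p implies (not r or q)), 1
9. p implies (not r or q), 0
10. p implies (not r or q), 1
11. not r or q, 0
12. not r or q, 1
13. q, 0
Accessibility: 0R0, 0R1, 1R0, 1R1
Branch closes: q and not q both at 0.
Every branch closes (one shown): valid in S5.

S5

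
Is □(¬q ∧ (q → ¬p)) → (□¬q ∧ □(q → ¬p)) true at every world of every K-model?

Tableau for the negation ¬(□(¬q ∧ (q → ¬p)) → (□¬q ∧ □(q → ¬p))):
1. ¬(□(¬q ∧ (q → ¬p)) → (□¬q ∧ □(q → ¬p))), 0
2. □(¬q ∧ (q → ¬p)), 0   [¬→-rule on 1]
3. ¬(□¬q ∧ □(q → ¬p)), 0   [¬→-rule on 1]
4. ¬□(q → ¬p), 0   [¬∧-rule on 3 (branches; this branch)]
5. ¬(q → ¬p), 1   [¬□-rule on 4: fresh world 1, 0R1]
6. q, 1   [¬→-rule on 5]
7. p, 1   [¬→-rule on 5]
8. ¬q ∧ (q → ¬p), 1   [□-rule on 2 via 0R1]
9. ¬q, 1   [∧-rule on 8]
10. q → ¬p, 1   [∧-rule on 8]
Accessibility: 0R1
Branch closes: q and ¬q both at 1.
All branches of the negation close; one closing branch shown above.

Yes, valid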